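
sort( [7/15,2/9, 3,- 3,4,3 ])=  [-3,2/9,7/15,3, 3,4 ] 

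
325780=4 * 81445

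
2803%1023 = 757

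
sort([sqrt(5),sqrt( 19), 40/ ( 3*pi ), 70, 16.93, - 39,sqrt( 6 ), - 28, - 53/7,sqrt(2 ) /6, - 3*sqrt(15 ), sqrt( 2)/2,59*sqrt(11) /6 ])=[ - 39,-28, - 3*sqrt( 15), - 53/7,  sqrt(2)/6,sqrt(2)/2,sqrt(5 ), sqrt( 6 ), 40/( 3*pi),sqrt(19 ), 16.93, 59*sqrt( 11 ) /6,70]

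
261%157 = 104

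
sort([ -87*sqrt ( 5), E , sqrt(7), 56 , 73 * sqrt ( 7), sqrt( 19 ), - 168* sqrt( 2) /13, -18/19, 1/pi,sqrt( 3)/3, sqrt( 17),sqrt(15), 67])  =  [ - 87 * sqrt( 5 ),-168*sqrt(2 ) /13,- 18/19, 1/pi , sqrt ( 3) /3, sqrt( 7 ),E, sqrt( 15), sqrt (17),sqrt( 19 ), 56 , 67,73 * sqrt(7 )]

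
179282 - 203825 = - 24543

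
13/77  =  13/77 = 0.17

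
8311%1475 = 936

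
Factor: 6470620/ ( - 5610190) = -647062/561019 = -2^1*13^1*41^1* 607^1*561019^( - 1)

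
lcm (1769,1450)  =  88450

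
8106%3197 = 1712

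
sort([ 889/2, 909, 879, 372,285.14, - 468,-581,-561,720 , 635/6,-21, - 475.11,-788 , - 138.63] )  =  [ -788 ,-581, - 561, - 475.11, - 468,  -  138.63,-21, 635/6,285.14, 372, 889/2, 720 , 879, 909 ] 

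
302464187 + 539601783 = 842065970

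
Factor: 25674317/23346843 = 3^( - 1)*13^(  -  2) * 46049^ (-1)*25674317^1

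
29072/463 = 29072/463 = 62.79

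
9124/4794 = 4562/2397= 1.90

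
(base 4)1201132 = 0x185e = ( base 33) 5o1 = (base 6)44514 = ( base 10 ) 6238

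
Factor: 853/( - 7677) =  - 1/9 = - 3^( - 2)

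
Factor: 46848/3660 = 64/5 =2^6*5^ ( - 1)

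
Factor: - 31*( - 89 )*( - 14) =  - 38626 = - 2^1 * 7^1*31^1*89^1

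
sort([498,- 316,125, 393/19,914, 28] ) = [-316,  393/19,28, 125, 498,914 ] 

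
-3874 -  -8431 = 4557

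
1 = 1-0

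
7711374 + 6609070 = 14320444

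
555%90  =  15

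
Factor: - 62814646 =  - 2^1*19^1*53^1*31189^1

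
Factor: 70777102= 2^1*11^1*3217141^1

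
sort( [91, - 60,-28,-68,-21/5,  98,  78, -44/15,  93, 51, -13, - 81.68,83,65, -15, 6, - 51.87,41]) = [ - 81.68,- 68,-60,  -  51.87, - 28,-15, - 13,- 21/5, - 44/15 , 6,41, 51,  65 , 78, 83,91,  93,98 ]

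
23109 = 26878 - 3769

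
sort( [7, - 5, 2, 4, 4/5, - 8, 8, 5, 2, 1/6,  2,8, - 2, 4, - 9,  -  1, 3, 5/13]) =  [ - 9, - 8, - 5,  -  2,-1,1/6, 5/13 , 4/5,  2, 2, 2,3, 4 , 4, 5, 7,  8,  8]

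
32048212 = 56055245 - 24007033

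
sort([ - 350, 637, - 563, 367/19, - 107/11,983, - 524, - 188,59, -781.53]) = [-781.53,-563, - 524,-350 ,-188,-107/11 , 367/19, 59, 637,983 ] 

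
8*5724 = 45792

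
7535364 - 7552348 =  -  16984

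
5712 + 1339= 7051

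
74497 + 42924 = 117421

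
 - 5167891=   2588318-7756209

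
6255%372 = 303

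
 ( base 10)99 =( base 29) 3c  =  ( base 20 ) 4j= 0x63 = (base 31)36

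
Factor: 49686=2^1 * 3^1 * 7^2*13^2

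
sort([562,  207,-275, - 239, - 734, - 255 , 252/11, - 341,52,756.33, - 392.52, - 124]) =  [ - 734, - 392.52,  -  341, - 275, - 255, - 239,-124,252/11,52, 207,  562,756.33]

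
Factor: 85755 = 3^1*5^1*5717^1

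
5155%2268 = 619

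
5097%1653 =138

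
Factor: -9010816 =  - 2^7*17^1*41^1*101^1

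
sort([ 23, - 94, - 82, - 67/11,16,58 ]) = [-94,  -  82,- 67/11,16,23, 58] 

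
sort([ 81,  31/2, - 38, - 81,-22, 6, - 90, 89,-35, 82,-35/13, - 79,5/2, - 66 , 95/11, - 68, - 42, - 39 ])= [-90,  -  81,  -  79 , - 68 ,-66, - 42 , - 39, - 38, - 35, - 22,  -  35/13,5/2,6 , 95/11, 31/2,  81, 82, 89 ]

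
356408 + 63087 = 419495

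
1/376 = 1/376 = 0.00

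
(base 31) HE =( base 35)fg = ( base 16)21d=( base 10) 541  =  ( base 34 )FV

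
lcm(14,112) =112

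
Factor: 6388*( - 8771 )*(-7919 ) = 443694823012 = 2^2*7^2 * 179^1*1597^1*7919^1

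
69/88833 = 23/29611 = 0.00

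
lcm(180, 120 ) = 360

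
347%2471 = 347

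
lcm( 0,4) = 0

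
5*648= 3240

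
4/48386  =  2/24193 = 0.00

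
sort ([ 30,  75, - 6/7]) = [-6/7,30, 75 ] 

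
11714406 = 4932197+6782209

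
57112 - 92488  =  -35376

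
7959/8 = 994 + 7/8 = 994.88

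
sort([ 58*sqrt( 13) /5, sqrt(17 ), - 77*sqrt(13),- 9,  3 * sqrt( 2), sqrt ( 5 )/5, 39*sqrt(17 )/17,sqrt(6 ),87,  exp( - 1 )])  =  [ - 77 * sqrt(13 ),- 9,exp( - 1),sqrt( 5)/5,sqrt( 6), sqrt(17 ), 3*sqrt (2),39*sqrt( 17 ) /17, 58*sqrt(13)/5, 87 ] 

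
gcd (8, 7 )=1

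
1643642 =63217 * 26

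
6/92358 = 1/15393  =  0.00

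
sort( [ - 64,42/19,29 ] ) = [ - 64, 42/19,29]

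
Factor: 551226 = 2^1*3^1*13^1*37^1*191^1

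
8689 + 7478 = 16167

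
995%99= 5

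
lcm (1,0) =0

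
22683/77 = 294 + 45/77 =294.58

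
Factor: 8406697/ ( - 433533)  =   - 3^( - 1 )*13^1*144511^( - 1) * 646669^1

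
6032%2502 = 1028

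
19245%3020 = 1125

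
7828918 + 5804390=13633308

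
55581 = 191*291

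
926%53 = 25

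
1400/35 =40  =  40.00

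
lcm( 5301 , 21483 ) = 408177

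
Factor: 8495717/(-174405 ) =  -3^ (  -  1)  *5^(-1 )*7^( - 1 )*11^( - 1 ) * 19^1 *23^1 *151^(- 1) * 19441^1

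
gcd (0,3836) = 3836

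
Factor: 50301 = 3^7*23^1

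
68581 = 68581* 1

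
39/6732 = 13/2244 = 0.01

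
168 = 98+70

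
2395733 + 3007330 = 5403063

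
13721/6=2286 + 5/6 = 2286.83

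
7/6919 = 7/6919 = 0.00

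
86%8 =6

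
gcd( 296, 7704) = 8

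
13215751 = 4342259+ 8873492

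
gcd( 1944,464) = 8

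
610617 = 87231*7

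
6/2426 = 3/1213 = 0.00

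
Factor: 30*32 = 960= 2^6*3^1*5^1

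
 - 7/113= - 7/113 = - 0.06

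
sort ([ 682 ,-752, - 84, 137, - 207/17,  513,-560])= [  -  752, - 560 , -84,-207/17,137,  513,682 ] 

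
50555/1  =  50555 = 50555.00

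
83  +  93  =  176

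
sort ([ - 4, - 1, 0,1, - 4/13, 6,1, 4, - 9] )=[ - 9,-4,-1,  -  4/13, 0,  1, 1, 4 , 6]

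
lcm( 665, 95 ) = 665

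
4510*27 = 121770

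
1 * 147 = 147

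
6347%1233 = 182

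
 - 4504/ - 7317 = 4504/7317 = 0.62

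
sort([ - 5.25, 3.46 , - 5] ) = [ -5.25,  -  5 , 3.46]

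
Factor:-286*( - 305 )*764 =66643720 = 2^3*5^1 *11^1*13^1*61^1*191^1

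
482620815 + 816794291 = 1299415106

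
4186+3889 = 8075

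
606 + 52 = 658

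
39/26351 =3/2027 = 0.00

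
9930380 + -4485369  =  5445011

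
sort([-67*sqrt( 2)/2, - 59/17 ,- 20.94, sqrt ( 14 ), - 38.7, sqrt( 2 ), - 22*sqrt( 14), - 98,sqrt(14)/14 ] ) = [- 98, - 22*sqrt(14 ), - 67* sqrt( 2)/2, - 38.7,-20.94,-59/17, sqrt(14)/14,sqrt(2),sqrt( 14)]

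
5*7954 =39770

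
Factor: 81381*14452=2^2*3^1*3613^1*27127^1 = 1176118212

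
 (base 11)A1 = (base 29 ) 3o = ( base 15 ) 76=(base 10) 111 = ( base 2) 1101111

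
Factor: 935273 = 149^1*6277^1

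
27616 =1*27616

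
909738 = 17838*51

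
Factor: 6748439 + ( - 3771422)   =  3^1*389^1*2551^1 = 2977017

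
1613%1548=65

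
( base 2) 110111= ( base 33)1M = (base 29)1q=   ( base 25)25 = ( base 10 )55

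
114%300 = 114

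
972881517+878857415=1851738932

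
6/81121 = 6/81121 = 0.00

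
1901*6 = 11406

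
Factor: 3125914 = 2^1*11^2*12917^1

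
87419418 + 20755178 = 108174596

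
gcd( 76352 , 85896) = 9544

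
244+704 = 948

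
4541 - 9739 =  - 5198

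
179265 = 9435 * 19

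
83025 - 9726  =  73299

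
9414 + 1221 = 10635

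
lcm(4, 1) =4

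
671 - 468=203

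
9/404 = 9/404 = 0.02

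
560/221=560/221=2.53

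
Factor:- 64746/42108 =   -  2^(  -  1)* 3^2*11^ ( - 1)*29^( - 1)*109^1 = -  981/638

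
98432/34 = 2895 +1/17 =2895.06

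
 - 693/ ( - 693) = 1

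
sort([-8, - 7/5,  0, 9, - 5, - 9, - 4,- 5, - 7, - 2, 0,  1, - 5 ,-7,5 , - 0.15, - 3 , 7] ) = [-9,- 8, - 7,-7, - 5, - 5, - 5, - 4, - 3, - 2, - 7/5,-0.15,0,0, 1,5, 7,9] 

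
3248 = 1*3248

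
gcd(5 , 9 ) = 1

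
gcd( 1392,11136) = 1392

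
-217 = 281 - 498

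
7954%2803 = 2348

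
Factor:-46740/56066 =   -  2^1*3^1*5^1 *17^ ( - 2 )*19^1*41^1 * 97^(-1 ) =-23370/28033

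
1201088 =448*2681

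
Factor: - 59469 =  - 3^1 * 43^1*461^1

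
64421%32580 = 31841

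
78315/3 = 26105 = 26105.00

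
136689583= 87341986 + 49347597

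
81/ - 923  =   - 81/923= -0.09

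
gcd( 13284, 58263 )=3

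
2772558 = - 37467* ( - 74) 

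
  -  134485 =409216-543701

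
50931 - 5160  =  45771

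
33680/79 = 33680/79 = 426.33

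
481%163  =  155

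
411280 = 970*424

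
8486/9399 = 8486/9399= 0.90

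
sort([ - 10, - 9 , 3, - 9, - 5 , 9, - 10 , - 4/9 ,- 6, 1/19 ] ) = [ -10, - 10, - 9, - 9, - 6,  -  5, - 4/9,  1/19,3 , 9]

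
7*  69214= 484498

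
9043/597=9043/597 = 15.15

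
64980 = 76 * 855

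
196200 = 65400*3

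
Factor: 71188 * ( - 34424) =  - 2450575712 = - 2^5 * 13^2*37^2*331^1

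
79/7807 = 79/7807 =0.01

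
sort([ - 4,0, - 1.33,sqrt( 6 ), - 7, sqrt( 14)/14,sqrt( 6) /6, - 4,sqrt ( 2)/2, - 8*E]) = [-8*E, - 7, - 4, - 4, - 1.33,  0 , sqrt(14) /14,sqrt( 6) /6,sqrt( 2) /2 , sqrt( 6) ] 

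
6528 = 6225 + 303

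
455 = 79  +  376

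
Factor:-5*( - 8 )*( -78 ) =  - 3120  =  - 2^4*3^1*5^1 * 13^1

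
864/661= 1 + 203/661 = 1.31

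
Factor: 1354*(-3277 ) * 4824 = -2^4*3^2*29^1*67^1 *113^1*677^1  =  - 21404367792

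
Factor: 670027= 71^1*9437^1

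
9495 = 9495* 1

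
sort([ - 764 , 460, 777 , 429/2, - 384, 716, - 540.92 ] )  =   [  -  764 , - 540.92, - 384 , 429/2, 460,  716, 777 ]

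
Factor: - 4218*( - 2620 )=2^3*3^1*5^1*19^1*37^1*131^1  =  11051160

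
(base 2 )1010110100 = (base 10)692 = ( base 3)221122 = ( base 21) 1bk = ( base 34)KC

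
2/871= 2/871  =  0.00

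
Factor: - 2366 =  - 2^1*7^1*13^2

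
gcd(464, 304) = 16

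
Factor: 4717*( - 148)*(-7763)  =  5419474508 =2^2*7^1*37^1*53^1 * 89^1*1109^1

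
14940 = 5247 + 9693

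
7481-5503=1978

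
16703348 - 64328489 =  - 47625141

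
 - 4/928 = -1+231/232 = - 0.00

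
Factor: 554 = 2^1*277^1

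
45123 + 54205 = 99328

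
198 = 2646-2448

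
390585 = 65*6009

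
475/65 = 7 + 4/13=   7.31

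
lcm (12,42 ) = 84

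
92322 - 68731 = 23591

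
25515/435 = 58 + 19/29 =58.66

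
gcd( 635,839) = 1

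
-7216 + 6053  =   - 1163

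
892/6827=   892/6827 = 0.13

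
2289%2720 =2289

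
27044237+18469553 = 45513790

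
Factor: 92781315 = 3^3 * 5^1*11^1*43^1*1453^1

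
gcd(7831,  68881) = 1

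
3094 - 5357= - 2263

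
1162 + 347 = 1509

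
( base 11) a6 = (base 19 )62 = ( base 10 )116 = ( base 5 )431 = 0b1110100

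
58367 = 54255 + 4112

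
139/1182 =139/1182=0.12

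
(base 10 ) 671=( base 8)1237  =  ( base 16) 29F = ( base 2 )1010011111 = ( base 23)164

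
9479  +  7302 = 16781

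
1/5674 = 1/5674=0.00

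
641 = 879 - 238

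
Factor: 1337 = 7^1*191^1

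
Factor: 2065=5^1*7^1*59^1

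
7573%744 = 133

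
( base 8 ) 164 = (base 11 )a6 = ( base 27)48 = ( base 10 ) 116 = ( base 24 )4k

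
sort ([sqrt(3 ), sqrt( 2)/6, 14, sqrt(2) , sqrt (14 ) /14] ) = [sqrt(2 ) /6,sqrt( 14) /14,sqrt (2), sqrt ( 3 ),  14]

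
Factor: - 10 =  - 2^1* 5^1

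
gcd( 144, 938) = 2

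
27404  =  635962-608558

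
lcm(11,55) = 55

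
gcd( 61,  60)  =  1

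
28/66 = 14/33  =  0.42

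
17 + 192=209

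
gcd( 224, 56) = 56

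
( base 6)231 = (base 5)331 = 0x5B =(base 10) 91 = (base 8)133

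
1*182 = 182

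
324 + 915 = 1239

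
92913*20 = 1858260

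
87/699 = 29/233 = 0.12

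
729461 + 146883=876344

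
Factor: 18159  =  3^1*6053^1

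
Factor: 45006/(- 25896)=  - 2^( - 2 )*83^( - 1 ) * 577^1 =- 577/332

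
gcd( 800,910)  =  10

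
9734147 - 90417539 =-80683392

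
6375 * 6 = 38250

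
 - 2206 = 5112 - 7318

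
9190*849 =7802310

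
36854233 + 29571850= 66426083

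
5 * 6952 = 34760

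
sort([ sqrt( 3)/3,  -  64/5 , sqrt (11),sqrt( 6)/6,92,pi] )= [ - 64/5,  sqrt(6 ) /6,sqrt(3) /3 , pi, sqrt(11),92 ] 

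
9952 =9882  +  70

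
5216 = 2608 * 2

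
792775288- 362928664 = 429846624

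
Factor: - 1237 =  - 1237^1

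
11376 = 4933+6443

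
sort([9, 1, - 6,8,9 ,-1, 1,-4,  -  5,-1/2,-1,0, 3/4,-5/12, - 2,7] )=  [-6, - 5, - 4,-2,-1, -1, - 1/2, - 5/12,0,3/4, 1, 1, 7,8, 9,9]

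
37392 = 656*57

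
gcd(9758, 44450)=14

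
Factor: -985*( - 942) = 927870  =  2^1*3^1*5^1*157^1*197^1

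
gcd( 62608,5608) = 8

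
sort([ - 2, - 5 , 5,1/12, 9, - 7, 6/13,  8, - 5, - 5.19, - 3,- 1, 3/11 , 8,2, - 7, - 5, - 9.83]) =[- 9.83, - 7, - 7,-5.19, - 5, - 5, - 5, - 3,-2, - 1,1/12, 3/11, 6/13, 2, 5,8,8, 9]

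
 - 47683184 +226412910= 178729726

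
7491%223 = 132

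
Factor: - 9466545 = -3^1*  5^1*11^1*57373^1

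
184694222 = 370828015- 186133793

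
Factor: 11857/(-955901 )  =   - 71^1*167^1*955901^( - 1) 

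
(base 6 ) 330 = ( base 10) 126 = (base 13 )99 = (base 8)176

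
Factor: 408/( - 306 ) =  - 2^2*3^(  -  1) = -  4/3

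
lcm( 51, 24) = 408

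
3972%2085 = 1887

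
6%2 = 0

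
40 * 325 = 13000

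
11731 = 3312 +8419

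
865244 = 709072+156172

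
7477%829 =16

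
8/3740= 2/935 =0.00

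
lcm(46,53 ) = 2438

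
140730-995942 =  - 855212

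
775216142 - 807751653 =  - 32535511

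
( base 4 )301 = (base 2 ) 110001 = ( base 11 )45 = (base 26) 1n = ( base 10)49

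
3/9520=3/9520 = 0.00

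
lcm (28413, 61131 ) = 2017323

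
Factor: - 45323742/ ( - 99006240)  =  2^( - 4)* 5^ ( - 1) *37^1*204161^1*206263^( - 1 )= 7553957/16501040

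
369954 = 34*10881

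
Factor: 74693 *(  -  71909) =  -113^1*661^1*71909^1 = - 5371098937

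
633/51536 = 633/51536 = 0.01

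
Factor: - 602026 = -2^1*301013^1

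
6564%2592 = 1380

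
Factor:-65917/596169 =- 3^ ( - 2 ) * 7^ ( - 1 )*29^1 * 2273^1*9463^( - 1)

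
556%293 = 263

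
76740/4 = 19185 = 19185.00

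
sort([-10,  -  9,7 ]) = [- 10, - 9,  7 ]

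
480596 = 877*548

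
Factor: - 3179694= - 2^1 * 3^1* 7^1 * 75707^1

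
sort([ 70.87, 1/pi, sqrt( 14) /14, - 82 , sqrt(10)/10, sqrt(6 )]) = [ - 82, sqrt( 14) /14,sqrt(10) /10  ,  1/pi,  sqrt( 6 ), 70.87]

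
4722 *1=4722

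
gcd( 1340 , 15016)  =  4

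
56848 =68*836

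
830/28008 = 415/14004 = 0.03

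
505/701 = 505/701 = 0.72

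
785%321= 143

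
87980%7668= 3632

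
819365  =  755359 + 64006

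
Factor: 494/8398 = 1/17= 17^( - 1)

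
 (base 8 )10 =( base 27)8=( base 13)8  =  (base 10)8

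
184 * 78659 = 14473256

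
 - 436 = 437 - 873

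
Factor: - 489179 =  - 489179^1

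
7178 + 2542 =9720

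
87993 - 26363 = 61630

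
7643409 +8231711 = 15875120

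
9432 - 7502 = 1930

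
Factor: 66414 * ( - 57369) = -3810104766 = -  2^1*3^2*13^1*1471^1*11069^1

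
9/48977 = 9/48977= 0.00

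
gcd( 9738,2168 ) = 2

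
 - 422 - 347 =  - 769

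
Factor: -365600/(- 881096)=100/241 = 2^2 * 5^2*241^( - 1 )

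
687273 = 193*3561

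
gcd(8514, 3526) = 86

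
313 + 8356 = 8669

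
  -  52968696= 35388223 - 88356919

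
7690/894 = 8 + 269/447 =8.60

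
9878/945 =9878/945= 10.45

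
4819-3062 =1757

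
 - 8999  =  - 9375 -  - 376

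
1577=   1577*1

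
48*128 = 6144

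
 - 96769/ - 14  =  6912 + 1/14 = 6912.07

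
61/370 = 61/370 = 0.16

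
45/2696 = 45/2696  =  0.02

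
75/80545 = 15/16109 =0.00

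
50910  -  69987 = - 19077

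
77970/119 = 77970/119=655.21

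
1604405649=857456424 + 746949225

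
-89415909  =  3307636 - 92723545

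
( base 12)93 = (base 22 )51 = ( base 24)4F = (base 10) 111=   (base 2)1101111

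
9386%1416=890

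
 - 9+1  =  -8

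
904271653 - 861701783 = 42569870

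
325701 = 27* 12063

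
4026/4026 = 1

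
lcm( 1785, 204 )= 7140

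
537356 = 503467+33889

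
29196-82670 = -53474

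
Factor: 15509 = 13^1*1193^1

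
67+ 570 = 637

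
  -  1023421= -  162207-861214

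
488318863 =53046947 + 435271916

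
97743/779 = 97743/779 = 125.47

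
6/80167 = 6/80167 = 0.00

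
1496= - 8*( - 187 )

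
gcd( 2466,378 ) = 18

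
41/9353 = 41/9353 =0.00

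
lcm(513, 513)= 513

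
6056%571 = 346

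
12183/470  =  25 + 433/470 = 25.92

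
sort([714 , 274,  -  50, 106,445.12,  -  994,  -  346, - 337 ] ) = [ - 994 , - 346, - 337, - 50,106, 274,  445.12,  714]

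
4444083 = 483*9201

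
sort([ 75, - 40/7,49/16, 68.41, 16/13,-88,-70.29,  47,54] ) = [-88, -70.29,-40/7, 16/13, 49/16, 47, 54, 68.41, 75]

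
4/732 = 1/183  =  0.01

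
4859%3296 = 1563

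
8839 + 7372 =16211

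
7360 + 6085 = 13445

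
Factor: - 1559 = -1559^1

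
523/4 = 130  +  3/4= 130.75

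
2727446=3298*827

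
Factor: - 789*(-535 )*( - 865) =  -3^1*5^2*107^1*173^1*263^1 = -365129475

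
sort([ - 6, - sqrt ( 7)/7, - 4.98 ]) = [ - 6,-4.98, - sqrt( 7)/7]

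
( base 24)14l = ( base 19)1h9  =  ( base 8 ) 1265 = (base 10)693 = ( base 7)2010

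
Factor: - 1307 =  - 1307^1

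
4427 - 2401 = 2026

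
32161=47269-15108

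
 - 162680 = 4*( - 40670 ) 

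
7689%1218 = 381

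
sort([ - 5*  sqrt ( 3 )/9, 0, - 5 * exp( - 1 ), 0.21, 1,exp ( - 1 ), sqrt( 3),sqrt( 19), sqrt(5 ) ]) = [ - 5 * exp(- 1), - 5*sqrt(3)/9, 0, 0.21, exp( - 1),1, sqrt(3), sqrt( 5 ), sqrt( 19) ]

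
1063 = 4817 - 3754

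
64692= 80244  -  15552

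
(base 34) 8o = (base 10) 296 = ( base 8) 450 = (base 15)14b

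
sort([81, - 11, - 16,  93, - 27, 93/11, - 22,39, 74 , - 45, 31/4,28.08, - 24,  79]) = [  -  45, - 27, - 24 ,-22,- 16, - 11, 31/4, 93/11, 28.08, 39, 74,79 , 81, 93 ]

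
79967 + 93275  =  173242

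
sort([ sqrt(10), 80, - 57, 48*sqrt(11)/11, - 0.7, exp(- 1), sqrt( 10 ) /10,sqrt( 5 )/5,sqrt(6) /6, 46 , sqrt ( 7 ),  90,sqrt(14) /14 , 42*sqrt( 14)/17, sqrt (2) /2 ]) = [-57, - 0.7, sqrt( 14)/14, sqrt ( 10 ) /10, exp( -1),sqrt(6)/6, sqrt( 5) /5, sqrt(2 ) /2,sqrt( 7 ),sqrt(10), 42*sqrt( 14) /17, 48*sqrt(11 ) /11, 46, 80, 90]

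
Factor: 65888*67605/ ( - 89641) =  - 4454358240/89641 = - 2^5*3^1*5^1*17^(-1 )*29^1*71^1*4507^1* 5273^( - 1) 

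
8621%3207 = 2207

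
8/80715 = 8/80715 = 0.00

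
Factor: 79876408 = 2^3*197^1*50683^1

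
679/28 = 24 + 1/4 = 24.25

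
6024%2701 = 622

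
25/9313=25/9313 = 0.00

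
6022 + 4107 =10129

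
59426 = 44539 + 14887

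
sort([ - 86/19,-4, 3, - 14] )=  [ - 14,- 86/19, - 4 , 3]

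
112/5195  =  112/5195 = 0.02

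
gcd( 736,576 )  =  32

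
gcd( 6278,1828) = 2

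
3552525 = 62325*57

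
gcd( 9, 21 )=3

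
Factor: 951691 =13^1 * 19^1*3853^1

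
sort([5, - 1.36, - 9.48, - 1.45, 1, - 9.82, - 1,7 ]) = [ - 9.82 , - 9.48, - 1.45, - 1.36, - 1,1, 5,7 ] 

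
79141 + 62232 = 141373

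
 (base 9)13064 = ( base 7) 34450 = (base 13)4015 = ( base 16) 2266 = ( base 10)8806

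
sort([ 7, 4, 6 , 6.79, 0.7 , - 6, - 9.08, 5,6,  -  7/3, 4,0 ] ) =[ - 9.08, - 6,  -  7/3,0,0.7,4,4,  5,6,  6,  6.79, 7 ]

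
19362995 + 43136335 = 62499330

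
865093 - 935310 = -70217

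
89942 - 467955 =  - 378013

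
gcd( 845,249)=1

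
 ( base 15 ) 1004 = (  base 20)88J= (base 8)6463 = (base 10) 3379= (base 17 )bbd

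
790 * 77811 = 61470690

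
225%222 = 3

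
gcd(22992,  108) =12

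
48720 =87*560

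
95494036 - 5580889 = 89913147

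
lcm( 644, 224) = 5152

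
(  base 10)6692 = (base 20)gec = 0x1A24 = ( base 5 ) 203232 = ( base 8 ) 15044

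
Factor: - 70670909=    - 3163^1*22343^1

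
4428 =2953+1475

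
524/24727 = 524/24727 =0.02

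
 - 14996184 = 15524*( -966)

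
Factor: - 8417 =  - 19^1*443^1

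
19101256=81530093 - 62428837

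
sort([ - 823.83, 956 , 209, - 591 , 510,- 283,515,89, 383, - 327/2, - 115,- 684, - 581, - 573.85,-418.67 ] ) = [ - 823.83, - 684  , - 591,-581, - 573.85, - 418.67, - 283 , - 327/2, - 115, 89,209,383,510,  515, 956 ]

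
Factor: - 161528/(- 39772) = 2^1*163^(- 1)*331^1 =662/163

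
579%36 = 3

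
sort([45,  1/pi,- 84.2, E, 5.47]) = [-84.2 , 1/pi, E, 5.47, 45 ] 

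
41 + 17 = 58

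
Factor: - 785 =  - 5^1*157^1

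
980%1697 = 980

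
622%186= 64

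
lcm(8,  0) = 0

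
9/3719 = 9/3719=0.00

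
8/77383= 8/77383= 0.00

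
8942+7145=16087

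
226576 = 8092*28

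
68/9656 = 1/142= 0.01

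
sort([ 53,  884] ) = [53,884]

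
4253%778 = 363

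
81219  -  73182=8037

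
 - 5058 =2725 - 7783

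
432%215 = 2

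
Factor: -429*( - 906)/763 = 388674/763 = 2^1*3^2*7^( - 1)*11^1*13^1*109^(-1)*151^1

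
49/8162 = 7/1166 = 0.01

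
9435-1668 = 7767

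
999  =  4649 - 3650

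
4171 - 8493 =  - 4322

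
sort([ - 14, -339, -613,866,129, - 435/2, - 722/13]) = [ - 613, - 339, - 435/2, - 722/13,  -  14,129,  866 ]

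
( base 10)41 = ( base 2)101001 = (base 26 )1F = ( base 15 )2b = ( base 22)1j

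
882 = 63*14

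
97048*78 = 7569744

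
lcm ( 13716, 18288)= 54864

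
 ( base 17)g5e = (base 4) 1021303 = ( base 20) BG3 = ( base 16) 1273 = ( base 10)4723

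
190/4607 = 190/4607 = 0.04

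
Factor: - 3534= - 2^1 * 3^1*19^1*31^1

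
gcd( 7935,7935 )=7935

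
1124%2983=1124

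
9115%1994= 1139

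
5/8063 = 5/8063 =0.00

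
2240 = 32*70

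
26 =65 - 39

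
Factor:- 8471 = - 43^1 * 197^1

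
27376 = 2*13688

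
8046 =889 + 7157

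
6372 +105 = 6477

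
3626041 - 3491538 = 134503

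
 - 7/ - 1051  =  7/1051 =0.01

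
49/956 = 49/956 = 0.05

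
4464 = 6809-2345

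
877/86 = 10 + 17/86= 10.20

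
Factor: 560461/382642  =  2^( - 1 )*11^1*13^ ( - 1 )*14717^( - 1 )*50951^1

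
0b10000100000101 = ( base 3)102121002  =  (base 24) eg5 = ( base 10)8453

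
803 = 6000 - 5197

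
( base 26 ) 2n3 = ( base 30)253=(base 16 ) 7a1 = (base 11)1516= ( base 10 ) 1953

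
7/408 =7/408= 0.02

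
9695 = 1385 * 7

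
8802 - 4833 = 3969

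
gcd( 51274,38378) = 62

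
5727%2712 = 303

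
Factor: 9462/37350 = 19/75 = 3^(-1)*5^(-2) *19^1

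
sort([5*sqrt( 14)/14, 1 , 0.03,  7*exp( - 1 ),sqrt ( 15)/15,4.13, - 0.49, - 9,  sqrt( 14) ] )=[ - 9  ,-0.49, 0.03 , sqrt (15 ) /15, 1, 5*sqrt( 14 )/14,7*exp( -1 ), sqrt( 14 ),4.13 ] 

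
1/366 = 1/366 = 0.00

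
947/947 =1 = 1.00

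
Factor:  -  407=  - 11^1*37^1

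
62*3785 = 234670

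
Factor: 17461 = 19^1*919^1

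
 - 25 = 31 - 56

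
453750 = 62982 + 390768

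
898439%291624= 23567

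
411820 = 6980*59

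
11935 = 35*341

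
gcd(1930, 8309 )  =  1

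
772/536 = 193/134 = 1.44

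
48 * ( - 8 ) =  - 384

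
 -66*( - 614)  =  40524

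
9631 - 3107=6524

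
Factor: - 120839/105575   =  -5^( - 2) * 41^ ( - 1)*103^( - 1)*149^1*811^1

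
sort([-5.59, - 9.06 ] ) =[-9.06, - 5.59]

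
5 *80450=402250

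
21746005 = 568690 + 21177315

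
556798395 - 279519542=277278853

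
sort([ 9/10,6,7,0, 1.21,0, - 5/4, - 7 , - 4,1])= [ - 7, - 4, - 5/4,0, 0,  9/10,1,1.21, 6,7] 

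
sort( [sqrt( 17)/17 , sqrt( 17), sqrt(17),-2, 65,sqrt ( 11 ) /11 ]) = [ - 2, sqrt( 17)/17,  sqrt(11 ) /11, sqrt( 17),  sqrt(17),  65]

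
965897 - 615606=350291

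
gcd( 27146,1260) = 14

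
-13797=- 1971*7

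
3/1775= 3/1775 = 0.00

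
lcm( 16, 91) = 1456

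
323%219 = 104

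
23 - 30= - 7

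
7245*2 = 14490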